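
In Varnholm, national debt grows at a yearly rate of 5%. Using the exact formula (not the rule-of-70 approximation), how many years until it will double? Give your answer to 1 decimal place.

14.2 years

t = ln(2) / ln(1 + 0.05) = 0.6931 / 0.048790 ≈ 14.21.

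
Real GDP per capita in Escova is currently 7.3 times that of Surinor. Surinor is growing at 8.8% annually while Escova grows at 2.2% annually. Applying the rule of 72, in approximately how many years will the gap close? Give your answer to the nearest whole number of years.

What matters is the difference: 6.6 pp.
Rule of 72 on the gap: the ratio halves every 72/6.6 ≈ 10.91 years.
A 7.3 times gap takes log₂(7.3) ≈ 2.87 halvings to close: 2.87 × 10.91 ≈ 31 years.

approximately 31 years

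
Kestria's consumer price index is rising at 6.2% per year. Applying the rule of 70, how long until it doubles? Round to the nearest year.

≈ 11 years

At 6.2%, doubling takes about 70/6.2 = 11.29 years.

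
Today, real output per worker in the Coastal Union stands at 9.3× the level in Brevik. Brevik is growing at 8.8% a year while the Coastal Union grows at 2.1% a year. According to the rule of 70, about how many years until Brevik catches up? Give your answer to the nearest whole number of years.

Brevik gains on the Coastal Union at 8.8% − 2.1% = 6.7 points a year.
At that relative rate the gap halves every 70/6.7 ≈ 10.45 years.
A 9.3× gap takes log₂(9.3) ≈ 3.22 halvings to close: 3.22 × 10.45 ≈ 34 years.

roughly 34 years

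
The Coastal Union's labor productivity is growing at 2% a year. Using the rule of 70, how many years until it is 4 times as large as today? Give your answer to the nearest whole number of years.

One doubling takes 70/2 = 35.00 years.
4× is 2 doublings, so 2 × 35.00 ≈ 70 years.

roughly 70 years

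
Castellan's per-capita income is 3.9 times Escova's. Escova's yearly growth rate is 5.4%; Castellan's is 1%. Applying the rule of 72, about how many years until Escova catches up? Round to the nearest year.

32 years

Escova gains on Castellan at 5.4% − 1% = 4.4 points a year.
At that relative rate the gap halves every 72/4.4 ≈ 16.36 years.
A 3.9 times gap takes log₂(3.9) ≈ 1.96 halvings to close: 1.96 × 16.36 ≈ 32 years.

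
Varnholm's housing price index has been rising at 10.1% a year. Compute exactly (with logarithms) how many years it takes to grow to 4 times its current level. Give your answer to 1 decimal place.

14.4 years

t = ln(4) / ln(1 + 0.101) = 1.3863 / 0.096219 ≈ 14.41.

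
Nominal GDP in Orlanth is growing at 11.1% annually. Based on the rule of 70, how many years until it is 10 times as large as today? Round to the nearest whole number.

roughly 21 years

One doubling takes 70/11.1 = 6.31 years.
10× is log₂ 10 ≈ 3.32 doublings, so ≈ 3.32 × 6.31 = 21 years.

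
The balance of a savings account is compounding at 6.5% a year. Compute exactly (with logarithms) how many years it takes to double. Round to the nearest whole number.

t = ln(2) / ln(1 + 0.065) = 0.6931 / 0.062975 ≈ 11.01.
≈ 11 years.

11 years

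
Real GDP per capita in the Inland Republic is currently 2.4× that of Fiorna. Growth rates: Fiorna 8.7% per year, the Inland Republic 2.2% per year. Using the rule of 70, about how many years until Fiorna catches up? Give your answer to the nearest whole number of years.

What matters is the difference: 6.5 pp.
Rule of 70 on the gap: the ratio halves every 70/6.5 ≈ 10.77 years.
A 2.4× gap takes log₂(2.4) ≈ 1.26 halvings to close: 1.26 × 10.77 ≈ 14 years.

roughly 14 years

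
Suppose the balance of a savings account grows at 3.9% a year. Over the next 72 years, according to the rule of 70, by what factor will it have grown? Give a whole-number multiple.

around 16 times

Doubling time ≈ 70/3.9 = 17.95 years.
72/17.95 ≈ 4 doublings, so about 2^4 = 16×.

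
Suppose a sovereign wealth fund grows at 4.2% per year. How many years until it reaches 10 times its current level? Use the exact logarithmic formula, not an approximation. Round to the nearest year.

t = ln(10) / ln(1 + 0.042) = 2.3026 / 0.041142 ≈ 55.97.
≈ 56 years.

56 years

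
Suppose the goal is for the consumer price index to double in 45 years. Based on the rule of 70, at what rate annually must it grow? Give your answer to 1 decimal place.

roughly 1.6% annually

70 / 45 ≈ 1.56, so about 1.6% annually.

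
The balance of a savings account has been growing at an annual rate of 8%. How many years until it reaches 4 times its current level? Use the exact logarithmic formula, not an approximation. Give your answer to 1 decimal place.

18.0 years

t = ln(4) / ln(1 + 0.08) = 1.3863 / 0.076961 ≈ 18.01.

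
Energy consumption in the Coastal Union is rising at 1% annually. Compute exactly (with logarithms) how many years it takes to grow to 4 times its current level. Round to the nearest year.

t = ln(4) / ln(1 + 0.01) = 1.3863 / 0.009950 ≈ 139.33.
≈ 139 years.

139 years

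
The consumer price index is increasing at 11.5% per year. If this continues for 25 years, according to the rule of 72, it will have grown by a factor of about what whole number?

16 times

Doubling time ≈ 72/11.5 = 6.26 years.
25/6.26 ≈ 4 doublings, so about 2^4 = 16×.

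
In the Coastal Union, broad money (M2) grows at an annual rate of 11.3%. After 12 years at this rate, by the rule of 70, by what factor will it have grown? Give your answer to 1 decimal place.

Doubling time ≈ 70/11.3 = 6.19 years.
12 years / 6.19 ≈ 1.94 doublings → factor 2^1.94 ≈ 3.8.

≈ 3.8 times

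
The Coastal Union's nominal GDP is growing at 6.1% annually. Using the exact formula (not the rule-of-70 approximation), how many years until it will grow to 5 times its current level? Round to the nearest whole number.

27 years

t = ln(5) / ln(1 + 0.061) = 1.6094 / 0.059212 ≈ 27.18.
≈ 27 years.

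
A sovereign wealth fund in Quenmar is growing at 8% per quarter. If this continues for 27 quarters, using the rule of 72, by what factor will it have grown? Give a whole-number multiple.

8 times

Doubling time ≈ 72/8 = 9.00 quarters.
27/9.00 ≈ 3 doublings, so about 2^3 = 8×.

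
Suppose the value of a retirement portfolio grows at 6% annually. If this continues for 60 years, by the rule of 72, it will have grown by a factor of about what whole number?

At 6% one doubling takes ≈ 12.00 years; 60 years is 5 of them, so ×32.

approximately 32 times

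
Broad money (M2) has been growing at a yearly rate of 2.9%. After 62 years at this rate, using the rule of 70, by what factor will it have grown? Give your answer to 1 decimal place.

Doubling time ≈ 70/2.9 = 24.14 years.
62 years / 24.14 ≈ 2.57 doublings → factor 2^2.57 ≈ 5.9.

around 5.9 times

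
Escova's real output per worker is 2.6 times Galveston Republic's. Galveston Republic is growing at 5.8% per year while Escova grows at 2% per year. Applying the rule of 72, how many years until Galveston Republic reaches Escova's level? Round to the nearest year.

about 26 years

What matters is the difference: 3.8 pp.
Rule of 72 on the gap: the ratio halves every 72/3.8 ≈ 18.95 years.
A 2.6 times gap takes log₂(2.6) ≈ 1.38 halvings to close: 1.38 × 18.95 ≈ 26 years.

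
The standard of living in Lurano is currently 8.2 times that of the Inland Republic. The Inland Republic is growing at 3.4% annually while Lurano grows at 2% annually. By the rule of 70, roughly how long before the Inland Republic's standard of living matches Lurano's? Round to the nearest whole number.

The growth-rate gap is 3.4% − 2% = 1.4 percentage points.
So the ratio between them halves every 70/1.4 ≈ 50.00 years.
An 8.2 times gap takes log₂(8.2) ≈ 3.04 halvings to close: 3.04 × 50.00 ≈ 152 years.

≈ 152 years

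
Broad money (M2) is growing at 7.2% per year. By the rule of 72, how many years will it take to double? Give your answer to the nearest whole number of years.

Doubling time ≈ 72 / 7.2 = 10.00 years.

roughly 10 years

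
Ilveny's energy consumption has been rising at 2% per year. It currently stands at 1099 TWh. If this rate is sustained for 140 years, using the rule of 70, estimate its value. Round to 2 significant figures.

It doubles every 70/2 ≈ 35.00 years, so 140 years is 4.00 doublings.
2^4.00 ≈ 16.00; 1099 × 16.00 ≈ 18000 TWh.

roughly 18000 TWh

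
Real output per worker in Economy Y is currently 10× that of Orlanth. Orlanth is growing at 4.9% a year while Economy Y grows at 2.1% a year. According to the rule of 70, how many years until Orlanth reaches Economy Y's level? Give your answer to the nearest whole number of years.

approximately 83 years

Orlanth gains on Economy Y at 4.9% − 2.1% = 2.8 points a year.
At that relative rate the gap halves every 70/2.8 ≈ 25.00 years.
A 10× gap takes log₂(10) ≈ 3.32 halvings to close: 3.32 × 25.00 ≈ 83 years.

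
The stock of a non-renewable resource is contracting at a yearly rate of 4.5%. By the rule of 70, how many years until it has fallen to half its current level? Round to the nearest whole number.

roughly 16 years

The rule works in reverse for decay: 70/4.5 ≈ 15.56 years to halve.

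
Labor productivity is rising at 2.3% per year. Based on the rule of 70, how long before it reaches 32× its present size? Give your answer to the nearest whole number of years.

Doubling time ≈ 70/2.3 = 30.43 years.
32 = 2^5, so 5 doublings → 152 years.

about 152 years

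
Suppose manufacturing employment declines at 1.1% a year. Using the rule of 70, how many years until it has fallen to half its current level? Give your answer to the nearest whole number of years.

The rule works in reverse for decay: 70/1.1 ≈ 63.64 years to halve.

about 64 years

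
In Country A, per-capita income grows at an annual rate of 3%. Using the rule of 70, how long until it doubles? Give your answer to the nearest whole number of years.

At 3%, doubling takes about 70/3 = 23.33 years.

roughly 23 years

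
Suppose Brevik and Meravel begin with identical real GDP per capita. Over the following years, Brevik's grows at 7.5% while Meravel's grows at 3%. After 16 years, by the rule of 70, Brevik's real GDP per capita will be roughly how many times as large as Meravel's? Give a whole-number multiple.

≈ 2 times

Only the 4.5-point difference matters.
70/4.5 ≈ 15.56 years per doubling of the ratio; 16 years gives 1.03 doublings, so ≈ 2×.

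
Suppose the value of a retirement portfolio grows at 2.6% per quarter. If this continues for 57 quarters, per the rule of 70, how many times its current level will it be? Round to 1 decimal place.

4.3 times

Doubles every ≈ 26.92 quarters (70/2.6).
57 quarters is 2.12 doublings; 2^2.12 ≈ 4.3×.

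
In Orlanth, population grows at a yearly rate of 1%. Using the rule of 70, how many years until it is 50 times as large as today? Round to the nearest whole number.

approximately 395 years

At 1% it doubles every 70/1 ≈ 70.00 years.
50× is log₂ 50 ≈ 5.64 doublings, so ≈ 5.64 × 70.00 = 395 years.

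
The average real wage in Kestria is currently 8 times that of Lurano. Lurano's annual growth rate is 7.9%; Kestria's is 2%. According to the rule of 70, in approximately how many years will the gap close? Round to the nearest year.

about 36 years

What matters is the difference: 5.9 pp.
Rule of 70 on the gap: the ratio halves every 70/5.9 ≈ 11.86 years.
An 8 times gap closes after 3 halvings: 3 × 11.86 ≈ 36 years.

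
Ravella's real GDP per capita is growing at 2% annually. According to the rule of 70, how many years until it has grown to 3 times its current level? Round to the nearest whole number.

Doubling time ≈ 70/2 = 35.00 years.
3× is log₂ 3 ≈ 1.58 doublings, so ≈ 1.58 × 35.00 = 55 years.

55 years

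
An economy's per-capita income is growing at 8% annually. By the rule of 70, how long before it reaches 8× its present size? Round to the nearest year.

about 26 years

At 8% it doubles every 70/8 ≈ 8.75 years.
8 = 2^3, so 3 doublings → 26 years.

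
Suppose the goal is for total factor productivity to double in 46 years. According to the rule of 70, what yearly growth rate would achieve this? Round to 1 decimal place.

70 / 46 ≈ 1.52, so about 1.5% per year.

≈ 1.5% per year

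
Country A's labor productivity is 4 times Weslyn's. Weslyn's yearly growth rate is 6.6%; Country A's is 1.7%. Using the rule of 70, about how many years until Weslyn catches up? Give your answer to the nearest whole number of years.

The growth-rate gap is 6.6% − 1.7% = 4.9 percentage points.
So the ratio between them halves every 70/4.9 ≈ 14.29 years.
A 4 times gap closes after 2 halvings: 2 × 14.29 ≈ 29 years.

around 29 years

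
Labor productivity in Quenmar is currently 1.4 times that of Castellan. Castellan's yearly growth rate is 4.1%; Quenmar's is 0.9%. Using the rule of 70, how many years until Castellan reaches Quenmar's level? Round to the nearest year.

about 11 years

What matters is the difference: 3.2 pp.
Rule of 70 on the gap: the ratio halves every 70/3.2 ≈ 21.88 years.
A 1.4 times gap takes log₂(1.4) ≈ 0.49 halvings to close: 0.49 × 21.88 ≈ 11 years.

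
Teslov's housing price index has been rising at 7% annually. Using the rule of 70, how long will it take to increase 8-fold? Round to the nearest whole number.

At 7% it doubles every 70/7 ≈ 10.00 years.
8 = 2^3, so 3 doublings → 30 years.

around 30 years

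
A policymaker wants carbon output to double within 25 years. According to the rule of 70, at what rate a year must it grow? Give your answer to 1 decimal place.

approximately 2.8%

70 / 25 ≈ 2.80, so about 2.8% a year.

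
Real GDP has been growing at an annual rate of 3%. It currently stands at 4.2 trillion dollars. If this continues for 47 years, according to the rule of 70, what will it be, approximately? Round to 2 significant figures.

about 17 trillion dollars

It doubles every 70/3 ≈ 23.33 years, so 47 years is 2.01 doublings.
2^2.01 ≈ 4.03; 4.2 × 4.03 ≈ 17 trillion dollars.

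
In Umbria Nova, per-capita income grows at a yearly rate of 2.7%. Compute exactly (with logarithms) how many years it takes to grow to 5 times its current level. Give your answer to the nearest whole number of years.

60 years

t = ln(5) / ln(1 + 0.027) = 1.6094 / 0.026642 ≈ 60.41.
≈ 60 years.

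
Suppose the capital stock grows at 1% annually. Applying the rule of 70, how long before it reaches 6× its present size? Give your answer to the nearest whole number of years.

One doubling takes 70/1 = 70.00 years.
Reaching 6× takes log₂(6) ≈ 2.58 doublings.
2.58 × 70.00 ≈ 181 years.

roughly 181 years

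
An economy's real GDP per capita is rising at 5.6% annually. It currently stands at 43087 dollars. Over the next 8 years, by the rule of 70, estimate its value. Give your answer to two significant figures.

It doubles every 70/5.6 ≈ 12.50 years, so 8 years is 0.64 doublings.
2^0.64 ≈ 1.56; 43087 × 1.56 ≈ 67000 dollars.

roughly 67000 dollars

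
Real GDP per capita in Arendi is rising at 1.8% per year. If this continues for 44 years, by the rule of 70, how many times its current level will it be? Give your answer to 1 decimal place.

about 2.2 times

Doubling time ≈ 70/1.8 = 38.89 years.
44 years / 38.89 ≈ 1.13 doublings → factor 2^1.13 ≈ 2.2.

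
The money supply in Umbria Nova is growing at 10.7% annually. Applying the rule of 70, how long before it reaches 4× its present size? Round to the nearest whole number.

At 10.7% it doubles every 70/10.7 ≈ 6.54 years.
4× is 2 doublings, so 2 × 6.54 ≈ 13 years.

approximately 13 years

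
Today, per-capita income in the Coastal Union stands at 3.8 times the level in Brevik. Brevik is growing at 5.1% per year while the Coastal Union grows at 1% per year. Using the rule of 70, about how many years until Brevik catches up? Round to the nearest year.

The growth-rate gap is 5.1% − 1% = 4.1 percentage points.
So the ratio between them halves every 70/4.1 ≈ 17.07 years.
A 3.8 times gap takes log₂(3.8) ≈ 1.93 halvings to close: 1.93 × 17.07 ≈ 33 years.

roughly 33 years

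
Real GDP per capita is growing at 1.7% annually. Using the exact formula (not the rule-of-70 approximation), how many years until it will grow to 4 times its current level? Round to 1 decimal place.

82.2 years

t = ln(4) / ln(1 + 0.017) = 1.3863 / 0.016857 ≈ 82.24.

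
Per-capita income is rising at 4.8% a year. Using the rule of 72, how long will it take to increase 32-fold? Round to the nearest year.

One doubling takes 72/4.8 = 15.00 years.
32× is 5 doublings, so 5 × 15.00 ≈ 75 years.

approximately 75 years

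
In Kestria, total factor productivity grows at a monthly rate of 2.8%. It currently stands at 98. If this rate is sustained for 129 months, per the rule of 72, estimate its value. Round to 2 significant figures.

roughly 3200

It doubles every 72/2.8 ≈ 25.71 months, so 129 months is 5.02 doublings.
2^5.02 ≈ 32.45; 98 × 32.45 ≈ 3200.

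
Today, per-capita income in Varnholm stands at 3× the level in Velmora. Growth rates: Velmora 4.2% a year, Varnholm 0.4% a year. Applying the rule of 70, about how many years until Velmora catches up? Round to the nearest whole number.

≈ 29 years

Velmora gains on Varnholm at 4.2% − 0.4% = 3.8 points a year.
At that relative rate the gap halves every 70/3.8 ≈ 18.42 years.
A 3× gap takes log₂(3) ≈ 1.58 halvings to close: 1.58 × 18.42 ≈ 29 years.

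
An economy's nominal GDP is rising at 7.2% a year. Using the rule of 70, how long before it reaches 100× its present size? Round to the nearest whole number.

One doubling takes 70/7.2 = 9.72 years.
Reaching 100× takes log₂(100) ≈ 6.64 doublings.
6.64 × 9.72 ≈ 65 years.

around 65 years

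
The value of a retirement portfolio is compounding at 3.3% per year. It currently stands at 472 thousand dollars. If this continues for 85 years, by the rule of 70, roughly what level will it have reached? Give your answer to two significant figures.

It doubles every 70/3.3 ≈ 21.21 years, so 85 years is 4.01 doublings.
2^4.01 ≈ 16.11; 472 × 16.11 ≈ 7600 thousand dollars.

approximately 7600 thousand dollars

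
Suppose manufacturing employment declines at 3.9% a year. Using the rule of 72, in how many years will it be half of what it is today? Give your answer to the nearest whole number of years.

Falling at 3.9%, it halves about every 72/3.9 = 18.46 years.

about 18 years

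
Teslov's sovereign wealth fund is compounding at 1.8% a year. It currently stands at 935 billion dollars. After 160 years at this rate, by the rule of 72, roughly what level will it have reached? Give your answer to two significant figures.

It doubles every 72/1.8 ≈ 40.00 years, so 160 years is 4.00 doublings.
2^4.00 ≈ 16.00; 935 × 16.00 ≈ 15000 billion dollars.

≈ 15000 billion dollars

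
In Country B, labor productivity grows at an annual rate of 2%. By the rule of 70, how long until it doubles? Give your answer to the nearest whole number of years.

At 2%, doubling takes about 70/2 = 35.00 years.

around 35 years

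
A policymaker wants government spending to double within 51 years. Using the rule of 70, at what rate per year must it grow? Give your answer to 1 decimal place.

≈ 1.4%

70 / 51 ≈ 1.37, so about 1.4% per year.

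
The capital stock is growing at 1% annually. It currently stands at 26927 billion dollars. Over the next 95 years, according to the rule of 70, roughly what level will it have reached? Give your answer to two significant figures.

It doubles every 70/1 ≈ 70.00 years, so 95 years is 1.36 doublings.
2^1.36 ≈ 2.57; 26927 × 2.57 ≈ 69000 billion dollars.

69000 billion dollars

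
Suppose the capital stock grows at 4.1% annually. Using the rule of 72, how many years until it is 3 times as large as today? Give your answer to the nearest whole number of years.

One doubling takes 72/4.1 = 17.56 years.
3× is log₂ 3 ≈ 1.58 doublings, so ≈ 1.58 × 17.56 = 28 years.

around 28 years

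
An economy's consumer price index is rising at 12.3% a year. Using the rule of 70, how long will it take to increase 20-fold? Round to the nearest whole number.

about 25 years

One doubling takes 70/12.3 = 5.69 years.
Reaching 20× takes log₂(20) ≈ 4.32 doublings.
4.32 × 5.69 ≈ 25 years.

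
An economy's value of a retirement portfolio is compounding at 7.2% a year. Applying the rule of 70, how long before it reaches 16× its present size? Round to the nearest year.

At 7.2% it doubles every 70/7.2 ≈ 9.72 years.
Getting to 16× needs 4 doublings: 4 × 9.72 ≈ 39 years.

approximately 39 years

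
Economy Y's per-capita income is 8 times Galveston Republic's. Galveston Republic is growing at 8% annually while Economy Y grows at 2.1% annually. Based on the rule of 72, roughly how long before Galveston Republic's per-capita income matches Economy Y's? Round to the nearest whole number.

37 years

What matters is the difference: 5.9 pp.
Rule of 72 on the gap: the ratio halves every 72/5.9 ≈ 12.20 years.
An 8 times gap closes after 3 halvings: 3 × 12.20 ≈ 37 years.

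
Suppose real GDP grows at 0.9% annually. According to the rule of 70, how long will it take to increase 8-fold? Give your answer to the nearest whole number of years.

Doubling time ≈ 70/0.9 = 77.78 years.
8 = 2^3, so 3 doublings → 233 years.

roughly 233 years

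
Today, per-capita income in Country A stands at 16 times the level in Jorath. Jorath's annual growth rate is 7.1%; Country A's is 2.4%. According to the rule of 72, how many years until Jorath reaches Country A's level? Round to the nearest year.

around 61 years

What matters is the difference: 4.7 pp.
Rule of 72 on the gap: the ratio halves every 72/4.7 ≈ 15.32 years.
A 16 times gap closes after 4 halvings: 4 × 15.32 ≈ 61 years.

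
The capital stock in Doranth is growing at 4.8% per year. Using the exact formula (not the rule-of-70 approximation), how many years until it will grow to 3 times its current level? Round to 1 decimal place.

23.4 years

t = ln(3) / ln(1 + 0.048) = 1.0986 / 0.046884 ≈ 23.43.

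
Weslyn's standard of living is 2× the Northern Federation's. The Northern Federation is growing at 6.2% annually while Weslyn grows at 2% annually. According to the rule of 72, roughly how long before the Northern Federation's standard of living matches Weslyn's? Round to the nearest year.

roughly 17 years

the Northern Federation gains on Weslyn at 6.2% − 2% = 4.2 points a year.
At that relative rate the gap halves every 72/4.2 ≈ 17.14 years.
A 2× gap closes after 1 halving: 1 × 17.14 ≈ 17 years.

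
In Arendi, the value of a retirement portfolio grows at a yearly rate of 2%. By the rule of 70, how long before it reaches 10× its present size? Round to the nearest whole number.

approximately 116 years

Doubling time ≈ 70/2 = 35.00 years.
Reaching 10× takes log₂(10) ≈ 3.32 doublings.
3.32 × 35.00 ≈ 116 years.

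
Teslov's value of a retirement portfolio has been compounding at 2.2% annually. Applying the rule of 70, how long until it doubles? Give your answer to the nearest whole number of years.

roughly 32 years

At 2.2%, doubling takes about 70/2.2 = 31.82 years.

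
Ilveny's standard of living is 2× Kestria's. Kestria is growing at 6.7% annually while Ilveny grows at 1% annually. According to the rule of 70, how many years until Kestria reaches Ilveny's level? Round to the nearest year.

The growth-rate gap is 6.7% − 1% = 5.7 percentage points.
So the ratio between them halves every 70/5.7 ≈ 12.28 years.
A 2× gap closes after 1 halving: 1 × 12.28 ≈ 12 years.

around 12 years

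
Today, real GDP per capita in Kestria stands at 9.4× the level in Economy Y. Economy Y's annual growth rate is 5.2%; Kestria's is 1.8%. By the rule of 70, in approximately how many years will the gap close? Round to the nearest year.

about 67 years

The growth-rate gap is 5.2% − 1.8% = 3.4 percentage points.
So the ratio between them halves every 70/3.4 ≈ 20.59 years.
A 9.4× gap takes log₂(9.4) ≈ 3.23 halvings to close: 3.23 × 20.59 ≈ 67 years.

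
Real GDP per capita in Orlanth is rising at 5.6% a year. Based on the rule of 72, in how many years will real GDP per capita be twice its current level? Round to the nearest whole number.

≈ 13 years

At 5.6%, doubling takes about 72/5.6 = 12.86 years.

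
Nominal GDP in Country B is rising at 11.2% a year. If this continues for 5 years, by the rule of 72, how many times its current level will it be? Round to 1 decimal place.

Doubling time ≈ 72/11.2 = 6.43 years.
5 years / 6.43 ≈ 0.78 doublings → factor 2^0.78 ≈ 1.7.

about 1.7 times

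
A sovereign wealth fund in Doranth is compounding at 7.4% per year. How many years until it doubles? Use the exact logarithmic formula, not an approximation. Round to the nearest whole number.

10 years

t = ln(2) / ln(1 + 0.074) = 0.6931 / 0.071390 ≈ 9.71.
≈ 10 years.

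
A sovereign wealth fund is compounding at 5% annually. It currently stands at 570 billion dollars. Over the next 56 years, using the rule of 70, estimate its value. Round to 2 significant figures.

about 9100 billion dollars

It doubles every 70/5 ≈ 14.00 years, so 56 years is 4.00 doublings.
2^4.00 ≈ 16.00; 570 × 16.00 ≈ 9100 billion dollars.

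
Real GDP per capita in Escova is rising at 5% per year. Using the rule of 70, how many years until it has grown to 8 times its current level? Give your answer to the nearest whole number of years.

≈ 42 years

Doubling time ≈ 70/5 = 14.00 years.
8× is 3 doublings, so 3 × 14.00 ≈ 42 years.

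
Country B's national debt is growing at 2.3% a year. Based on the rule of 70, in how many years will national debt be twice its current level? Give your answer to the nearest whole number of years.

70/2.3 ≈ 30.43, so it doubles roughly every 30 years.

30 years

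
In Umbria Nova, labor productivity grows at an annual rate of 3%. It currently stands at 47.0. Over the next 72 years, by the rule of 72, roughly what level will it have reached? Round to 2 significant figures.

Doubling time ≈ 72/3 = 24.00 years.
72 years is 72/24.00 ≈ 3.00 doublings, a factor of 2^3.00 ≈ 8.00.
47.0 × 8.00 ≈ 380.

about 380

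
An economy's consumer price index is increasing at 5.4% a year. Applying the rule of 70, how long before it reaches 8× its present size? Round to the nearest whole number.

Doubling time ≈ 70/5.4 = 12.96 years.
8 = 2^3, so 3 doublings → 39 years.

39 years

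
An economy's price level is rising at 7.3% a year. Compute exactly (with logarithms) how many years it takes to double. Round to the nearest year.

t = ln(2) / ln(1 + 0.073) = 0.6931 / 0.070458 ≈ 9.84.
≈ 10 years.

10 years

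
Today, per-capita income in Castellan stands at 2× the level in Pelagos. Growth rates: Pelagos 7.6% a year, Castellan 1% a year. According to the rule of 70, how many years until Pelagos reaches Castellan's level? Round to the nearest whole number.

11 years

What matters is the difference: 6.6 pp.
Rule of 70 on the gap: the ratio halves every 70/6.6 ≈ 10.61 years.
A 2× gap closes after 1 halving: 1 × 10.61 ≈ 11 years.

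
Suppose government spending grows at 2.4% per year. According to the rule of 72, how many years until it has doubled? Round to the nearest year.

roughly 30 years

At 2.4%, doubling takes about 72/2.4 = 30.00 years.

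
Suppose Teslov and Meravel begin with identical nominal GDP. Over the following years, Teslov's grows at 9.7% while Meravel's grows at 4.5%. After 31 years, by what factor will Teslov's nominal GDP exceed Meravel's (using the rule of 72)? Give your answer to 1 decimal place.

about 4.7 times

Rate gap = 9.7% − 4.5% = 5.2 points.
The ratio doubles every 72/5.2 ≈ 13.85 years.
31/13.85 ≈ 2.24 doublings → ratio ≈ 2^2.24 ≈ 4.7.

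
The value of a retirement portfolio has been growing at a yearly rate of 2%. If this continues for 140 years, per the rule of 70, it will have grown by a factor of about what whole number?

around 16 times

70/2 ≈ 35.00 years per doubling.
140 years fits 4 doublings: 2^4 = 16.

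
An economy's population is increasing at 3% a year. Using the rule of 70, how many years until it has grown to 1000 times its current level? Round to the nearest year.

One doubling takes 70/3 = 23.33 years.
1000× is log₂ 1000 ≈ 9.97 doublings, so ≈ 9.97 × 23.33 = 233 years.

233 years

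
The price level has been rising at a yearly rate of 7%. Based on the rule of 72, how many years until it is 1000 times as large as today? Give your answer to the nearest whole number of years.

≈ 103 years

Doubling time ≈ 72/7 = 10.29 years.
1000× is log₂ 1000 ≈ 9.97 doublings, so ≈ 9.97 × 10.29 = 103 years.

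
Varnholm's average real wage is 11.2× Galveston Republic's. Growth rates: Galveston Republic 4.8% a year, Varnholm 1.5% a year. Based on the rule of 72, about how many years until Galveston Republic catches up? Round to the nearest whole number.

What matters is the difference: 3.3 pp.
Rule of 72 on the gap: the ratio halves every 72/3.3 ≈ 21.82 years.
An 11.2× gap takes log₂(11.2) ≈ 3.49 halvings to close: 3.49 × 21.82 ≈ 76 years.

76 years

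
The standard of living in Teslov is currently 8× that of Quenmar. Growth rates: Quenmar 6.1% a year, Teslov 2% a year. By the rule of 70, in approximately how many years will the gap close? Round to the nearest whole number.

≈ 51 years

Quenmar gains on Teslov at 6.1% − 2% = 4.1 points a year.
At that relative rate the gap halves every 70/4.1 ≈ 17.07 years.
An 8× gap closes after 3 halvings: 3 × 17.07 ≈ 51 years.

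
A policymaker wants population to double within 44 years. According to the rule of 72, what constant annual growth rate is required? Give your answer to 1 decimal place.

72 / 44 ≈ 1.64, so about 1.6% a year.

around 1.6%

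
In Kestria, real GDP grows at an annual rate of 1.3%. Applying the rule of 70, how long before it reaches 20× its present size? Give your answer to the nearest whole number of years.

One doubling takes 70/1.3 = 53.85 years.
Reaching 20× takes log₂(20) ≈ 4.32 doublings.
4.32 × 53.85 ≈ 233 years.

233 years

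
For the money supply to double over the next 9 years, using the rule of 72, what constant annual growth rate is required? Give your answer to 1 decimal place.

72 / 9 ≈ 8.00, so about 8.0% annually.

≈ 8.0%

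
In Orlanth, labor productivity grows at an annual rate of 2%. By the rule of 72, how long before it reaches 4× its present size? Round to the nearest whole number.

Doubling time ≈ 72/2 = 36.00 years.
Getting to 4× needs 2 doublings: 2 × 36.00 ≈ 72 years.

roughly 72 years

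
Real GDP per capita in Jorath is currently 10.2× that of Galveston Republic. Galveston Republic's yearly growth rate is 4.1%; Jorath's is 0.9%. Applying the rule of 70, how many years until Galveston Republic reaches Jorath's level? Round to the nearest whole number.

approximately 73 years

The growth-rate gap is 4.1% − 0.9% = 3.2 percentage points.
So the ratio between them halves every 70/3.2 ≈ 21.88 years.
A 10.2× gap takes log₂(10.2) ≈ 3.35 halvings to close: 3.35 × 21.88 ≈ 73 years.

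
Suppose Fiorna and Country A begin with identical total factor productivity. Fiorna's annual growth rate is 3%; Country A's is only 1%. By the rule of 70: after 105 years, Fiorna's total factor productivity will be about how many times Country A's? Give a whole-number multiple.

approximately 8 times

Rate gap = 3% − 1% = 2 points.
The ratio doubles every 70/2 ≈ 35.00 years.
105/35.00 ≈ 3.00 doublings → ratio ≈ 2^3.00 ≈ 8.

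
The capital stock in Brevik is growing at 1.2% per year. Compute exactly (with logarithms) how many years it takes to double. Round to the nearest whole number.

58 years

t = ln(2) / ln(1 + 0.012) = 0.6931 / 0.011929 ≈ 58.10.
≈ 58 years.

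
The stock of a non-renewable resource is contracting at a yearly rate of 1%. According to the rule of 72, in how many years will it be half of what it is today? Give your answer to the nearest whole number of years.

≈ 72 years

Halving time ≈ 72 / 1 = 72.00 → 72 years.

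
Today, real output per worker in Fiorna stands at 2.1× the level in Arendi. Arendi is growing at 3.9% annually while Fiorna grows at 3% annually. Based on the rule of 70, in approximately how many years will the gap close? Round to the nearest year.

The growth-rate gap is 3.9% − 3% = 0.9 percentage points.
So the ratio between them halves every 70/0.9 ≈ 77.78 years.
A 2.1× gap takes log₂(2.1) ≈ 1.07 halvings to close: 1.07 × 77.78 ≈ 83 years.

≈ 83 years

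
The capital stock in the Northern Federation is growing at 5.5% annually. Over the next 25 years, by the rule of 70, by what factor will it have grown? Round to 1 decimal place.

Doubling time ≈ 70/5.5 = 12.73 years.
25 years / 12.73 ≈ 1.96 doublings → factor 2^1.96 ≈ 3.9.

about 3.9 times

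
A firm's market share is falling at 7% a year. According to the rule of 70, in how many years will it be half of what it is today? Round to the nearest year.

Halving time ≈ 70 / 7 = 10.00 → 10 years.

10 years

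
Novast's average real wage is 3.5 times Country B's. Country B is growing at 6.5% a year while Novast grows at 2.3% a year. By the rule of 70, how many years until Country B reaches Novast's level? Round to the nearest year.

Country B gains on Novast at 6.5% − 2.3% = 4.2 points a year.
At that relative rate the gap halves every 70/4.2 ≈ 16.67 years.
A 3.5 times gap takes log₂(3.5) ≈ 1.81 halvings to close: 1.81 × 16.67 ≈ 30 years.

about 30 years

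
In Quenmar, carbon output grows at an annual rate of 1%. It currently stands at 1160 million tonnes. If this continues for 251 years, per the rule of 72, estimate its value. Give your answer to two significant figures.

Doubling time ≈ 72/1 = 72.00 years.
251 years is 251/72.00 ≈ 3.49 doublings, a factor of 2^3.49 ≈ 11.24.
1160 × 11.24 ≈ 13000 million tonnes.

roughly 13000 million tonnes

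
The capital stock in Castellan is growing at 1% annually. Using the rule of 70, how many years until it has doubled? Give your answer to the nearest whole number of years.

70/1 ≈ 70.00, so it doubles roughly every 70 years.

70 years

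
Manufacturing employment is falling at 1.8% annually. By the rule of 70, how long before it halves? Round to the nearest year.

Falling at 1.8%, it halves about every 70/1.8 = 38.89 years.

≈ 39 years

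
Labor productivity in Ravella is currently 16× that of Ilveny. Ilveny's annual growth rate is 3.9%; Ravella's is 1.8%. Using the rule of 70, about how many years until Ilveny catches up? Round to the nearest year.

Ilveny gains on Ravella at 3.9% − 1.8% = 2.1 points a year.
At that relative rate the gap halves every 70/2.1 ≈ 33.33 years.
A 16× gap closes after 4 halvings: 4 × 33.33 ≈ 133 years.

about 133 years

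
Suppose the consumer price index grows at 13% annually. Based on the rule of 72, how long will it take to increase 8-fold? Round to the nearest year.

Doubling time ≈ 72/13 = 5.54 years.
8× is 3 doublings, so 3 × 5.54 ≈ 17 years.

about 17 years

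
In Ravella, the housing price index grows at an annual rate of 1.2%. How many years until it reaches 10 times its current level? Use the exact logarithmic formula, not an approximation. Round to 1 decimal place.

193.0 years

t = ln(10) / ln(1 + 0.012) = 2.3026 / 0.011929 ≈ 193.03.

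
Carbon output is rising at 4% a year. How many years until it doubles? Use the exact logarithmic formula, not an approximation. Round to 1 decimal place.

17.7 years

t = ln(2) / ln(1 + 0.04) = 0.6931 / 0.039221 ≈ 17.67.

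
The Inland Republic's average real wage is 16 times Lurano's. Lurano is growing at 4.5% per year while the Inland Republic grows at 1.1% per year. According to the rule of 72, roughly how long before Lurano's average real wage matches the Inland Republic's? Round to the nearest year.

roughly 85 years

The growth-rate gap is 4.5% − 1.1% = 3.4 percentage points.
So the ratio between them halves every 72/3.4 ≈ 21.18 years.
A 16 times gap closes after 4 halvings: 4 × 21.18 ≈ 85 years.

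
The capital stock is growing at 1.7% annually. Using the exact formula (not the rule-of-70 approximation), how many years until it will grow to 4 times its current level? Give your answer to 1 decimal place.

t = ln(4) / ln(1 + 0.017) = 1.3863 / 0.016857 ≈ 82.24.

82.2 years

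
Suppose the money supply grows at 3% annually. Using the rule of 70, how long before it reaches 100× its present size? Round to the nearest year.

roughly 155 years

Doubling time ≈ 70/3 = 23.33 years.
100× is log₂ 100 ≈ 6.64 doublings, so ≈ 6.64 × 23.33 = 155 years.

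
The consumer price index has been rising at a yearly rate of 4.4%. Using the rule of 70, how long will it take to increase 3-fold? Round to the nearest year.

Doubling time ≈ 70/4.4 = 15.91 years.
3× is log₂ 3 ≈ 1.58 doublings, so ≈ 1.58 × 15.91 = 25 years.

approximately 25 years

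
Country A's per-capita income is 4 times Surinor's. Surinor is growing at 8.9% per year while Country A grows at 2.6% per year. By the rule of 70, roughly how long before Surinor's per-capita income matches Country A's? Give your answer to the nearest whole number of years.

Surinor gains on Country A at 8.9% − 2.6% = 6.3 points a year.
At that relative rate the gap halves every 70/6.3 ≈ 11.11 years.
A 4 times gap closes after 2 halvings: 2 × 11.11 ≈ 22 years.

roughly 22 years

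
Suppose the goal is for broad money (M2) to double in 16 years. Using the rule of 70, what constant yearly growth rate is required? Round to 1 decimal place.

approximately 4.4%

70 / 16 ≈ 4.38, so about 4.4% per year.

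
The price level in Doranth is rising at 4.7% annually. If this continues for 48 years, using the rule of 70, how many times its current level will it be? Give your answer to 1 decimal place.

9.3 times

Doubles every ≈ 14.89 years (70/4.7).
48 years is 3.22 doublings; 2^3.22 ≈ 9.3×.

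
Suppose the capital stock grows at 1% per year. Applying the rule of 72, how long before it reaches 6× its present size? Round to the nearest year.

roughly 186 years

Doubling time ≈ 72/1 = 72.00 years.
6× is log₂ 6 ≈ 2.58 doublings, so ≈ 2.58 × 72.00 = 186 years.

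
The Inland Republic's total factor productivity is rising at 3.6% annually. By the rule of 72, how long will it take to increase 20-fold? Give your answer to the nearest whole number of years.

≈ 86 years

One doubling takes 72/3.6 = 20.00 years.
20× is log₂ 20 ≈ 4.32 doublings, so ≈ 4.32 × 20.00 = 86 years.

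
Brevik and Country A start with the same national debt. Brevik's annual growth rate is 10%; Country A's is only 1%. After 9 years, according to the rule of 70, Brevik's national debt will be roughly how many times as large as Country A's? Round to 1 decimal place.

Only the 9-point difference matters.
70/9 ≈ 7.78 years per doubling of the ratio; 9 years gives 1.16 doublings, so ≈ 2.2×.

about 2.2 times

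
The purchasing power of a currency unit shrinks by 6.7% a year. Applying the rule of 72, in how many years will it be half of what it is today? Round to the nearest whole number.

≈ 11 years

The rule works in reverse for decay: 72/6.7 ≈ 10.75 years to halve.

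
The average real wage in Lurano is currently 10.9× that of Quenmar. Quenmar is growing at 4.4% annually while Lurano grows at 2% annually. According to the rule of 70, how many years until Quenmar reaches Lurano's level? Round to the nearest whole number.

The growth-rate gap is 4.4% − 2% = 2.4 percentage points.
So the ratio between them halves every 70/2.4 ≈ 29.17 years.
A 10.9× gap takes log₂(10.9) ≈ 3.45 halvings to close: 3.45 × 29.17 ≈ 101 years.

101 years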